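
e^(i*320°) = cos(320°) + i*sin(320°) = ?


cos(320°) = 0.7660
sin(320°) = -0.6428

e^(i*320°) = 0.7660 - 0.6428i


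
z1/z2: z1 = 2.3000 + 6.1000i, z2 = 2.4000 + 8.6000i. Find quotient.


Conjugate of z2 = 2.4000 - 8.6000i
Numerator: (2.3000 + 6.1000i)(2.4000 - 8.6000i) = 57.9800 - 5.1400i
Denominator: 2.4^2 + 8.6^2 = 79.72
Result = (57.9800 - 5.1400i)/79.72

0.7273 - 0.0645i


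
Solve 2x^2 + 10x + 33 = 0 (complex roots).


disc = 10^2 - 4*2*33 = 100 - 264 = -164
sqrt(|disc|) = sqrt(164) = 12.8062
Real part = -10/(2*2) = -2.5000
Imag part = 12.8062/(2*2) = 3.2016

-2.5000 ± 3.2016i


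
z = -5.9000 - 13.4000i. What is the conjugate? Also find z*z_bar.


z_bar = -5.9000 + 13.4000i
z*z_bar = (-5.9)^2 + (-13.4)^2 = 34.81 + 179.56 = 214.37

z_bar = -5.9000 + 13.4000i, z*z_bar = 214.37


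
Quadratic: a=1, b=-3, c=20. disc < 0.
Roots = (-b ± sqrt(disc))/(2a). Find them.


disc = (-3)^2 - 4*1*20 = 9 - 80 = -71
sqrt(|disc|) = sqrt(71) = 8.4261
Real part = 3/(2*1) = 1.5000
Imag part = 8.4261/(2*1) = 4.2131

1.5000 ± 4.2131i


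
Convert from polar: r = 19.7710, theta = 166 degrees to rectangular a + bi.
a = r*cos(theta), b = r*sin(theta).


a = 19.7710*cos(166°) = 19.7710*(-0.970296) = -19.1837
b = 19.7710*sin(166°) = 19.7710*0.24192 = 4.7830

-19.1837 + 4.7830i


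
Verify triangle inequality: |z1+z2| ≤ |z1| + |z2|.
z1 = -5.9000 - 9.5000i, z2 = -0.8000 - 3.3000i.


|z1| = sqrt((-5.9)^2 + (-9.5)^2) = sqrt(125.06) = 11.1830
|z2| = sqrt((-0.8)^2 + (-3.3)^2) = sqrt(11.53) = 3.3956
z1+z2 = -6.7000 - 12.8000i
|z1+z2| = sqrt(208.73) = 14.4475
|z1|+|z2| = 11.1830 + 3.3956 = 14.5786

|z1+z2| = 14.4475 ≤ |z1|+|z2| = 14.5786 (verified)


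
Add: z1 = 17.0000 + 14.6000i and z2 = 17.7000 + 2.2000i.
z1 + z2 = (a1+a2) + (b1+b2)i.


Real: 17 + 17.7 = 34.7
Imag: 14.6 + 2.2 = 16.8

34.7000 + 16.8000i


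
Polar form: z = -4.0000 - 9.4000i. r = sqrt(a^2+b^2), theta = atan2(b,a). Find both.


r = sqrt(16+88.36) = sqrt(104.36) = 10.2157
theta = atan2(-9.4, -4) = -113.0513 degrees

r = 10.2157, theta = -113.0513 degrees


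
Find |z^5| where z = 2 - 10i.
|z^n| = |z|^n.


|z| = sqrt(4+100) = sqrt(104) = 10.1980
|z^5| = |z|^5 = (sqrt(104))^5 = 104^2 * sqrt(104) = 10816*sqrt(104)

|z^5| = 10816*sqrt(104) ≈ 110301.9901


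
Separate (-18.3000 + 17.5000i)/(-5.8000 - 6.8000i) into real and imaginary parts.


Multiply by conjugate: (-18.3000 + 17.5000i)(-5.8000 + 6.8000i) / ((-5.8)^2 + (-6.8)^2)
Numerator real = -18.3*(-5.8) + 17.5*(-6.8) = -12.86
Numerator imag = 17.5*(-5.8) - (-18.3)*(-6.8) = -225.94
Denominator = 79.88
Re(z) = -12.86/79.88 = -0.1610
Im(z) = -225.94/79.88 = -2.8285

Re(z) = -0.1610, Im(z) = -2.8285


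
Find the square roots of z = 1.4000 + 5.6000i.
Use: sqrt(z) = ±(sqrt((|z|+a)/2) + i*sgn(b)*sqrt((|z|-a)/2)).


|z| = sqrt(1.96+31.36) = 5.7723
sqrt((|z|+a)/2) = sqrt((5.7723+1.4)/2) = sqrt(3.5862) = 1.8937
sqrt((|z|-a)/2) = sqrt((5.7723-1.4)/2) = sqrt(2.1862) = 1.4786

±(1.8937 + 1.4786i) i.e. 1.8937 + 1.4786i and -1.8937 - 1.4786i


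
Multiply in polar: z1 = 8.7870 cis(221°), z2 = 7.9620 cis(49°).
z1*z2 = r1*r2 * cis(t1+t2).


r = 8.7870 * 7.9620 = 69.9621
theta = 221° + 49° = 270° = 270° (mod 360)

69.9621 cis(270°)


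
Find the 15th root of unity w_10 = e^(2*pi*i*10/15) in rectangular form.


Angle = 360*10/15 = 240°
a = cos(240°) = -0.5000
b = sin(240°) = -0.8660

-0.5000 - 0.8660i


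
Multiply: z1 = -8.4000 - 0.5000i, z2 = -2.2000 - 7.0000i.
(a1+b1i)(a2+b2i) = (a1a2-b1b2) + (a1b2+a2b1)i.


Real = -8.4*(-2.2) - (-0.5)*(-7) = 18.48 - 3.5 = 14.98
Imag = -8.4*(-7) - (2.2)*(-0.5) = 58.8 + 1.1 = 59.9

14.9800 + 59.9000i


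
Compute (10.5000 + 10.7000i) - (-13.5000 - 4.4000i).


Real: 10.5 + 13.5 = 24
Imag: 10.7 + 4.4 = 15.1

24.0000 + 15.1000i


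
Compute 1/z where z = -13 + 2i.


|z|^2 = 169+4 = 173
1/z = (-13 - 2i)/173

1/z = -0.0751 - 0.0116i


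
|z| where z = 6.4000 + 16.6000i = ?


|z| = sqrt(6.4^2 + 16.6^2) = sqrt(40.96 + 275.56) = sqrt(316.52) = 17.7910

|z| = 17.7910


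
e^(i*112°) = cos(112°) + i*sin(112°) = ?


cos(112°) = -0.3746
sin(112°) = 0.9272

e^(i*112°) = -0.3746 + 0.9272i


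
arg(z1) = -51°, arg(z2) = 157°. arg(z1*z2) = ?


arg(z1*z2) = -51° + 157° = 106°
Normalized to (-180°, 180°]: 106°

106°


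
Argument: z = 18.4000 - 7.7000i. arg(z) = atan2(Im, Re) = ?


Re = 18.4, Im = -7.7
arg = atan2(-7.7, 18.4) = -22.7083 degrees

arg(z) = -22.7083 degrees


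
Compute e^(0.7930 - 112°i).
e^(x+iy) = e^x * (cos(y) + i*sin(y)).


e^0.7930 = 2.2100
cos(-112°) = -0.3746
sin(-112°) = -0.9272
Real = 2.2100*(-0.3746) = -0.8279
Imag = 2.2100*(-0.9272) = -2.0491

-0.8279 - 2.0491i


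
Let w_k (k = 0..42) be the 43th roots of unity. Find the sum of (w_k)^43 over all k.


The roots are w_k = w^k with w = e^(2*pi*i/43), and (w^k)^43 = (w^43)^k.
So S = 1 + u + u^2 + ... + u^(42) with u = w^43.
43 = 1*43 + 0, so 43 is a multiple of 43 and u = (w^43)^1 = 1.
Every one of the 43 terms equals 1: S = 43

S = 43


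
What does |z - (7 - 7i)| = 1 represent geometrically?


|z - z0| = r is a circle with center z0 and radius r.
Center = (7, -7), radius = 1

Circle with center (7, -7) and radius 1


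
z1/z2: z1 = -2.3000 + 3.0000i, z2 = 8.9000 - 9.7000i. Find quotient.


Conjugate of z2 = 8.9000 + 9.7000i
Numerator: (-2.3000 + 3.0000i)(8.9000 + 9.7000i) = -49.5700 + 4.3900i
Denominator: 8.9^2 + (-9.7)^2 = 173.3
Result = (-49.5700 + 4.3900i)/173.3

-0.2860 + 0.0253i


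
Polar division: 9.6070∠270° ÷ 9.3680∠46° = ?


r = 9.6070 / 9.3680 = 1.0255
theta = 270° - 46° = 224° = 224° (mod 360)

1.0255 cis(224°)


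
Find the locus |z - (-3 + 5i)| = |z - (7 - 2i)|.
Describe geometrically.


Equal distances means the locus is the perpendicular bisector of z1 and z2.
Midpoint = ((-3+7)/2, (5+(-2))/2) = (2.0000, 1.5000)

Perpendicular bisector through (2.0000, 1.5000)


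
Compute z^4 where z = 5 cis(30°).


r^4 = 5^4 = 625
n*theta = 4*30° = 120° = 120° (mod 360)
a = 625*cos(120°) = -312.5000
b = 625*sin(120°) = 541.2659

625 cis(120°) = -312.5000 + 541.2659i


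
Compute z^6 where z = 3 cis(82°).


r^6 = 3^6 = 729
n*theta = 6*82° = 492° = 132° (mod 360)
a = 729*cos(132°) = -487.7962
b = 729*sin(132°) = 541.7526

729 cis(132°) = -487.7962 + 541.7526i


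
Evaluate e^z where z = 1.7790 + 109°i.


e^1.7790 = 5.9239
cos(109°) = -0.32557
sin(109°) = 0.94552
Real = 5.9239*(-0.32557) = -1.9286
Imag = 5.9239*0.94552 = 5.6012

-1.9286 + 5.6012i


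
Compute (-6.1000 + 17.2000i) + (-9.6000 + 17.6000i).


Real: -6.1 - 9.6 = -15.7
Imag: 17.2 + 17.6 = 34.8

-15.7000 + 34.8000i


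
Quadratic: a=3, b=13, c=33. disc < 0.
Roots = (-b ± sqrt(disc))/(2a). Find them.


disc = 13^2 - 4*3*33 = 169 - 396 = -227
sqrt(|disc|) = sqrt(227) = 15.0665
Real part = -13/(2*3) = -2.1667
Imag part = 15.0665/(2*3) = 2.5111

-2.1667 ± 2.5111i


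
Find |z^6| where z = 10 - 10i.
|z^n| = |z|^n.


|z| = sqrt(100+100) = sqrt(200) = 14.1421
|z^6| = |z|^6 = (sqrt(200))^6 = 200^3 = 8000000

|z^6| = 8000000


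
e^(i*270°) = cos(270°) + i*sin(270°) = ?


cos(270°) = 0
sin(270°) = -1.0000

e^(i*270°) = 0 - 1.0000i


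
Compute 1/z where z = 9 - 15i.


|z|^2 = 81+225 = 306
1/z = (9 + 15i)/306

1/z = 0.0294 + 0.0490i


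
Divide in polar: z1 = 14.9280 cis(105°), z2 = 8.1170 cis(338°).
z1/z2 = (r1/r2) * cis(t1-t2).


r = 14.9280 / 8.1170 = 1.8391
theta = 105° - 338° = -233° = 127° (mod 360)

1.8391 cis(127°)


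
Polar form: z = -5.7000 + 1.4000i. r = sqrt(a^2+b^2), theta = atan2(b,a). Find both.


r = sqrt(32.49+1.96) = sqrt(34.45) = 5.8694
theta = atan2(1.4, -5.7) = 166.2005 degrees

r = 5.8694, theta = 166.2005 degrees


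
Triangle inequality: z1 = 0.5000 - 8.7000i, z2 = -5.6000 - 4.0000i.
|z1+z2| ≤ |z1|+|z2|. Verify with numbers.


|z1| = sqrt(0.5^2 + (-8.7)^2) = sqrt(75.94) = 8.7144
|z2| = sqrt((-5.6)^2 + (-4)^2) = sqrt(47.36) = 6.8819
z1+z2 = -5.1000 - 12.7000i
|z1+z2| = sqrt(187.3) = 13.6858
|z1|+|z2| = 8.7144 + 6.8819 = 15.5963

|z1+z2| = 13.6858 ≤ |z1|+|z2| = 15.5963 (verified)


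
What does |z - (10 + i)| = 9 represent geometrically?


|z - z0| = r is a circle with center z0 and radius r.
Center = (10, 1), radius = 9

Circle with center (10, 1) and radius 9


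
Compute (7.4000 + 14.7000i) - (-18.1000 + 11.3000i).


Real: 7.4 + 18.1 = 25.5
Imag: 14.7 - 11.3 = 3.4

25.5000 + 3.4000i


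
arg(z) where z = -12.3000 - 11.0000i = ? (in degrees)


Re = -12.3, Im = -11
arg = atan2(-11, -12.3) = -138.1934 degrees

arg(z) = -138.1934 degrees


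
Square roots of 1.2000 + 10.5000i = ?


|z| = sqrt(1.44+110.25) = 10.5683
sqrt((|z|+a)/2) = sqrt((10.5683+1.2)/2) = sqrt(5.8842) = 2.4257
sqrt((|z|-a)/2) = sqrt((10.5683-1.2)/2) = sqrt(4.6842) = 2.1643

±(2.4257 + 2.1643i) i.e. 2.4257 + 2.1643i and -2.4257 - 2.1643i


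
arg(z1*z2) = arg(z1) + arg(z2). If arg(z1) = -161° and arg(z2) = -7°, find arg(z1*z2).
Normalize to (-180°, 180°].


arg(z1*z2) = -161° - 7° = -168°
Normalized to (-180°, 180°]: -168°

-168°


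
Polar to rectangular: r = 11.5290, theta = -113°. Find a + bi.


a = 11.5290*cos(-113°) = 11.5290*(-0.39073) = -4.5047
b = 11.5290*sin(-113°) = 11.5290*(-0.920505) = -10.6125

-4.5047 - 10.6125i


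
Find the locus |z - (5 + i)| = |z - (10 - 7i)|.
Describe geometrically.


Equal distances means the locus is the perpendicular bisector of z1 and z2.
Midpoint = ((5+10)/2, (1+(-7))/2) = (7.5000, -3.0000)

Perpendicular bisector through (7.5000, -3.0000)


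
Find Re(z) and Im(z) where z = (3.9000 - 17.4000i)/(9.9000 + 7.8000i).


Multiply by conjugate: (3.9000 - 17.4000i)(9.9000 - 7.8000i) / (9.9^2 + 7.8^2)
Numerator real = 3.9*9.9 - (17.4)*7.8 = -97.11
Numerator imag = -17.4*9.9 - 3.9*7.8 = -202.68
Denominator = 158.85
Re(z) = -97.11/158.85 = -0.6113
Im(z) = -202.68/158.85 = -1.2759

Re(z) = -0.6113, Im(z) = -1.2759


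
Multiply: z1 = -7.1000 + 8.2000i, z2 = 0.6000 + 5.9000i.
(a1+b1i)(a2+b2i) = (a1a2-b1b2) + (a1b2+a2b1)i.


Real = -7.1*0.6 - 8.2*5.9 = -4.26 - 48.38 = -52.64
Imag = -7.1*5.9 + 0.6*8.2 = -41.89 + 4.92 = -36.97

-52.6400 - 36.9700i


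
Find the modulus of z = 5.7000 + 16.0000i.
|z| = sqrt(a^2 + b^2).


|z| = sqrt(5.7^2 + 16^2) = sqrt(32.49 + 256) = sqrt(288.49) = 16.9850

|z| = 16.9850


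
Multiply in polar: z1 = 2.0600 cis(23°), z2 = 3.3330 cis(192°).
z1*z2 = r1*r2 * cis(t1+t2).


r = 2.0600 * 3.3330 = 6.8660
theta = 23° + 192° = 215° = 215° (mod 360)

6.8660 cis(215°)


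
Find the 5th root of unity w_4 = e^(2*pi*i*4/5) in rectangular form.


Angle = 360*4/5 = 288°
a = cos(288°) = 0.3090
b = sin(288°) = -0.9511

0.3090 - 0.9511i


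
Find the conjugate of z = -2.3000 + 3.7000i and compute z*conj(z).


z_bar = -2.3000 - 3.7000i
z*z_bar = (-2.3)^2 + 3.7^2 = 5.29 + 13.69 = 18.98

z_bar = -2.3000 - 3.7000i, z*z_bar = 18.98


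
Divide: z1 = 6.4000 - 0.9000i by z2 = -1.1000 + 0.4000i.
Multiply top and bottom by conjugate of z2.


Conjugate of z2 = -1.1000 - 0.4000i
Numerator: (6.4000 - 0.9000i)(-1.1000 - 0.4000i) = -7.4000 - 1.5700i
Denominator: (-1.1)^2 + 0.4^2 = 1.37
Result = (-7.4000 - 1.5700i)/1.37

-5.4015 - 1.1460i


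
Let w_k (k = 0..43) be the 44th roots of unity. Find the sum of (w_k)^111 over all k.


The roots are w_k = w^k with w = e^(2*pi*i/44), and (w^k)^111 = (w^111)^k.
So S = 1 + u + u^2 + ... + u^(43) with u = w^111.
111 = 2*44 + 23, so 111 is not a multiple of 44: u = (w^44)^2 * w^23 = w^23 ≠ 1 (w is a primitive 44th root), while u^44 = (w^44)^111 = 1.
Geometric series: S = (1 - u^44)/(1 - u) = (1 - 1)/(1 - u) = 0

S = 0


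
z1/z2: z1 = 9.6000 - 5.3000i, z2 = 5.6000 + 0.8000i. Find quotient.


Conjugate of z2 = 5.6000 - 0.8000i
Numerator: (9.6000 - 5.3000i)(5.6000 - 0.8000i) = 49.5200 - 37.3600i
Denominator: 5.6^2 + 0.8^2 = 32
Result = (49.5200 - 37.3600i)/32

1.5475 - 1.1675i


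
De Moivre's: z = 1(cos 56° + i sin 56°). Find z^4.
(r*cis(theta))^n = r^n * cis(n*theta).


r^4 = 1^4 = 1
n*theta = 4*56° = 224° = 224° (mod 360)
a = 1*cos(224°) = -0.7193
b = 1*sin(224°) = -0.6947

1 cis(224°) = -0.7193 - 0.6947i


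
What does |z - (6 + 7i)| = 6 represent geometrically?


|z - z0| = r is a circle with center z0 and radius r.
Center = (6, 7), radius = 6

Circle with center (6, 7) and radius 6


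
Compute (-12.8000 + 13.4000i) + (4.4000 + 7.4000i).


Real: -12.8 + 4.4 = -8.4
Imag: 13.4 + 7.4 = 20.8

-8.4000 + 20.8000i


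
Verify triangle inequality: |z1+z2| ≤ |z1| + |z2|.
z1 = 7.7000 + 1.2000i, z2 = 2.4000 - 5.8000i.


|z1| = sqrt(7.7^2 + 1.2^2) = sqrt(60.73) = 7.7929
|z2| = sqrt(2.4^2 + (-5.8)^2) = sqrt(39.4) = 6.2769
z1+z2 = 10.1000 - 4.6000i
|z1+z2| = sqrt(123.17) = 11.0982
|z1|+|z2| = 7.7929 + 6.2769 = 14.0698

|z1+z2| = 11.0982 ≤ |z1|+|z2| = 14.0698 (verified)


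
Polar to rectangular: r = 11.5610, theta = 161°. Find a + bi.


a = 11.5610*cos(161°) = 11.5610*(-0.945519) = -10.9311
b = 11.5610*sin(161°) = 11.5610*0.32557 = 3.7639

-10.9311 + 3.7639i


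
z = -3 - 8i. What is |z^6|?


|z| = sqrt(9+64) = sqrt(73) = 8.5440
|z^6| = |z|^6 = (sqrt(73))^6 = 73^3 = 389017

|z^6| = 389017


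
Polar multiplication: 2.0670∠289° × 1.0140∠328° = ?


r = 2.0670 * 1.0140 = 2.0959
theta = 289° + 328° = 617° = 257° (mod 360)

2.0959 cis(257°)


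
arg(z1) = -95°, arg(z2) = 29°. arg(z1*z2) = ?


arg(z1*z2) = -95° + 29° = -66°
Normalized to (-180°, 180°]: -66°

-66°


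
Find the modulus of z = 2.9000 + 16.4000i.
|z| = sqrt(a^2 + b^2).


|z| = sqrt(2.9^2 + 16.4^2) = sqrt(8.41 + 268.96) = sqrt(277.37) = 16.6544

|z| = 16.6544


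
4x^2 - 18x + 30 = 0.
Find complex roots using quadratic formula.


disc = (-18)^2 - 4*4*30 = 324 - 480 = -156
sqrt(|disc|) = sqrt(156) = 12.4900
Real part = 18/(2*4) = 2.2500
Imag part = 12.4900/(2*4) = 1.5612

2.2500 ± 1.5612i


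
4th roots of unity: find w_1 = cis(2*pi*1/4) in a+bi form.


Angle = 360*1/4 = 90°
a = cos(90°) = 0
b = sin(90°) = 1.0000

0 + 1.0000i


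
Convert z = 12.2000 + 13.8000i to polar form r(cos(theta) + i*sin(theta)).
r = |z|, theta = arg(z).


r = sqrt(148.84+190.44) = sqrt(339.28) = 18.4196
theta = atan2(13.8, 12.2) = 48.5215 degrees

r = 18.4196, theta = 48.5215 degrees


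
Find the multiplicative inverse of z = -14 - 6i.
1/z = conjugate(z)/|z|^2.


|z|^2 = 196+36 = 232
1/z = (-14 + 6i)/232

1/z = -0.0603 + 0.0259i


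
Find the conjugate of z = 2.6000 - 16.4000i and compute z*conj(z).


z_bar = 2.6000 + 16.4000i
z*z_bar = 2.6^2 + (-16.4)^2 = 6.76 + 268.96 = 275.72

z_bar = 2.6000 + 16.4000i, z*z_bar = 275.72


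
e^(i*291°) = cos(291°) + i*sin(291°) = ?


cos(291°) = 0.3584
sin(291°) = -0.9336

e^(i*291°) = 0.3584 - 0.9336i


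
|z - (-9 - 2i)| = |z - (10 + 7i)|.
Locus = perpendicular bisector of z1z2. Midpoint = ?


Equal distances means the locus is the perpendicular bisector of z1 and z2.
Midpoint = ((-9+10)/2, (-2+7)/2) = (0.5000, 2.5000)

Perpendicular bisector through (0.5000, 2.5000)


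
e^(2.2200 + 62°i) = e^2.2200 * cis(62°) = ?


e^2.2200 = 9.2073
cos(62°) = 0.46947
sin(62°) = 0.88295
Real = 9.2073*0.46947 = 4.3226
Imag = 9.2073*0.88295 = 8.1296

4.3226 + 8.1296i


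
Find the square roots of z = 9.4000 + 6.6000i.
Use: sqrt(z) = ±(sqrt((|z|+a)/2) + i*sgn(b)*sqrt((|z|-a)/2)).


|z| = sqrt(88.36+43.56) = 11.4856
sqrt((|z|+a)/2) = sqrt((11.4856+9.4)/2) = sqrt(10.4428) = 3.2315
sqrt((|z|-a)/2) = sqrt((11.4856-9.4)/2) = sqrt(1.0428) = 1.0212

±(3.2315 + 1.0212i) i.e. 3.2315 + 1.0212i and -3.2315 - 1.0212i


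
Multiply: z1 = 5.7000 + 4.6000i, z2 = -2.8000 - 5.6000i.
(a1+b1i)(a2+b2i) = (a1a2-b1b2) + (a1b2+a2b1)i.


Real = 5.7*(-2.8) - 4.6*(-5.6) = -15.96 - (-25.76) = 9.8
Imag = 5.7*(-5.6) - (2.8)*4.6 = -31.92 - (12.88) = -44.8

9.8000 - 44.8000i


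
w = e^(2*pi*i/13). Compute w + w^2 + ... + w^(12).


With w = e^(2*pi*i/13), all 13 of the 13th roots of unity w^0 = 1, w, ..., w^(12) sum to 0: 1 + w + ... + w^(12) = (1 - w^13)/(1 - w) = 0 since w^13 = 1, w ≠ 1.
Removing the root 1: w + w^2 + ... + w^(12) = 0 - 1 = -1

Sum = -1


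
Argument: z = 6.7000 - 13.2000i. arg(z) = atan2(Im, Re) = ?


Re = 6.7, Im = -13.2
arg = atan2(-13.2, 6.7) = -63.0888 degrees

arg(z) = -63.0888 degrees


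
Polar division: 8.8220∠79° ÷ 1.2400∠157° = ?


r = 8.8220 / 1.2400 = 7.1145
theta = 79° - 157° = -78° = 282° (mod 360)

7.1145 cis(282°)


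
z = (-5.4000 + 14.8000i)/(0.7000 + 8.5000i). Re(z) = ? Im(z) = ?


Multiply by conjugate: (-5.4000 + 14.8000i)(0.7000 - 8.5000i) / (0.7^2 + 8.5^2)
Numerator real = -5.4*0.7 + 14.8*8.5 = 122.02
Numerator imag = 14.8*0.7 - (-5.4)*8.5 = 56.26
Denominator = 72.74
Re(z) = 122.02/72.74 = 1.6775
Im(z) = 56.26/72.74 = 0.7734

Re(z) = 1.6775, Im(z) = 0.7734


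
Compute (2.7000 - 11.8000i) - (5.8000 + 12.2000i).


Real: 2.7 - 5.8 = -3.1
Imag: -11.8 - 12.2 = -24

-3.1000 - 24.0000i


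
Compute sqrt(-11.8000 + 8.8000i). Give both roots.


|z| = sqrt(139.24+77.44) = 14.7201
sqrt((|z|+a)/2) = sqrt((14.7201+(-11.8))/2) = sqrt(1.4600) = 1.2083
sqrt((|z|-a)/2) = sqrt((14.7201-(-11.8))/2) = sqrt(13.2600) = 3.6414

±(1.2083 + 3.6414i) i.e. 1.2083 + 3.6414i and -1.2083 - 3.6414i


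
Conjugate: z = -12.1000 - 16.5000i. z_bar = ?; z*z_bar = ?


z_bar = -12.1000 + 16.5000i
z*z_bar = (-12.1)^2 + (-16.5)^2 = 146.41 + 272.25 = 418.66

z_bar = -12.1000 + 16.5000i, z*z_bar = 418.66


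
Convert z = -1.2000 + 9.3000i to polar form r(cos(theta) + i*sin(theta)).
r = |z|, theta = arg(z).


r = sqrt(1.44+86.49) = sqrt(87.93) = 9.3771
theta = atan2(9.3, -1.2) = 97.3524 degrees

r = 9.3771, theta = 97.3524 degrees


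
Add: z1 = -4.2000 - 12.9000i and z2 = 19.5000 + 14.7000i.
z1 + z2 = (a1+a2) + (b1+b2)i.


Real: -4.2 + 19.5 = 15.3
Imag: -12.9 + 14.7 = 1.8

15.3000 + 1.8000i


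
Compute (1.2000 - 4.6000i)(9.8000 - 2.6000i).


Real = 1.2*9.8 - (-4.6)*(-2.6) = 11.76 - 11.96 = -0.2
Imag = 1.2*(-2.6) + 9.8*(-4.6) = -3.12 - (45.08) = -48.2

-0.2000 - 48.2000i


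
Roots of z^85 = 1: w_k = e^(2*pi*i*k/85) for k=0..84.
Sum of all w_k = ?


The sum of all 85th roots of unity is 0.
Geometric series: (1 - w^85)/(1 - w) = (1-1)/(1-w) = 0 since w^85 = 1, w ≠ 1.
Alternatively: coefficient of z^84 in z^85 - 1 is 0.

0


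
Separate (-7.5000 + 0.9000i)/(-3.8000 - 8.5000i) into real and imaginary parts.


Multiply by conjugate: (-7.5000 + 0.9000i)(-3.8000 + 8.5000i) / ((-3.8)^2 + (-8.5)^2)
Numerator real = -7.5*(-3.8) + 0.9*(-8.5) = 20.85
Numerator imag = 0.9*(-3.8) - (-7.5)*(-8.5) = -67.17
Denominator = 86.69
Re(z) = 20.85/86.69 = 0.2405
Im(z) = -67.17/86.69 = -0.7748

Re(z) = 0.2405, Im(z) = -0.7748


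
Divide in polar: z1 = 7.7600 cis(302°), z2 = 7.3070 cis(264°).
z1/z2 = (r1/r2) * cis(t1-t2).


r = 7.7600 / 7.3070 = 1.0620
theta = 302° - 264° = 38° = 38° (mod 360)

1.0620 cis(38°)


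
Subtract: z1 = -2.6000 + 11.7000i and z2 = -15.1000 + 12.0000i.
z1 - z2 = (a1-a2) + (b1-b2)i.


Real: -2.6 + 15.1 = 12.5
Imag: 11.7 - 12 = -0.3

12.5000 - 0.3000i


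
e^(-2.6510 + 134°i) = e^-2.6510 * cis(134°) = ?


e^-2.6510 = 0.0706
cos(134°) = -0.6947
sin(134°) = 0.7193
Real = 0.0706*(-0.6947) = -0.0490
Imag = 0.0706*0.7193 = 0.0508

-0.0490 + 0.0508i


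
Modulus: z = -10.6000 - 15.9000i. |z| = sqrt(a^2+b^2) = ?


|z| = sqrt((-10.6)^2 + (-15.9)^2) = sqrt(112.36 + 252.81) = sqrt(365.17) = 19.1094

|z| = 19.1094


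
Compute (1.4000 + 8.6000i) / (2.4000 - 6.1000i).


Conjugate of z2 = 2.4000 + 6.1000i
Numerator: (1.4000 + 8.6000i)(2.4000 + 6.1000i) = -49.1000 + 29.1800i
Denominator: 2.4^2 + (-6.1)^2 = 42.97
Result = (-49.1000 + 29.1800i)/42.97

-1.1427 + 0.6791i


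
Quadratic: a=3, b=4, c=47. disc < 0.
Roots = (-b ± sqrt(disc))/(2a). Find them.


disc = 4^2 - 4*3*47 = 16 - 564 = -548
sqrt(|disc|) = sqrt(548) = 23.4094
Real part = -4/(2*3) = -0.6667
Imag part = 23.4094/(2*3) = 3.9016

-0.6667 ± 3.9016i


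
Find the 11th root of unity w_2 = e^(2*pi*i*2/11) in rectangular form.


Angle = 360*2/11 = 65.4545°
a = cos(65.4545°) = 0.4154
b = sin(65.4545°) = 0.9096

0.4154 + 0.9096i


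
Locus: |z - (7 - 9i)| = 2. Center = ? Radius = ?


|z - z0| = r is a circle with center z0 and radius r.
Center = (7, -9), radius = 2

Circle with center (7, -9) and radius 2


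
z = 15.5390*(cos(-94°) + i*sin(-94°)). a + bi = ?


a = 15.5390*cos(-94°) = 15.5390*(-0.069756) = -1.0839
b = 15.5390*sin(-94°) = 15.5390*(-0.99756) = -15.5011

-1.0839 - 15.5011i


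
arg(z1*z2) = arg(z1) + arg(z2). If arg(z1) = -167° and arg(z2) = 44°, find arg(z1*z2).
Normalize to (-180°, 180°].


arg(z1*z2) = -167° + 44° = -123°
Normalized to (-180°, 180°]: -123°

-123°


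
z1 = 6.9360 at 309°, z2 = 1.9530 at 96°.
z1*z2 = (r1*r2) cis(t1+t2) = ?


r = 6.9360 * 1.9530 = 13.5460
theta = 309° + 96° = 405° = 45° (mod 360)

13.5460 cis(45°)


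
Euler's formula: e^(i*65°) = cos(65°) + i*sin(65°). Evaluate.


cos(65°) = 0.4226
sin(65°) = 0.9063

e^(i*65°) = 0.4226 + 0.9063i


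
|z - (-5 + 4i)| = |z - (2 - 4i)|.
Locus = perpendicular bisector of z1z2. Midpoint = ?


Equal distances means the locus is the perpendicular bisector of z1 and z2.
Midpoint = ((-5+2)/2, (4+(-4))/2) = (-1.5000, 0)

Perpendicular bisector through (-1.5000, 0)


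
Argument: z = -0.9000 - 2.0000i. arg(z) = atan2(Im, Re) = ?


Re = -0.9, Im = -2
arg = atan2(-2, -0.9) = -114.2277 degrees

arg(z) = -114.2277 degrees


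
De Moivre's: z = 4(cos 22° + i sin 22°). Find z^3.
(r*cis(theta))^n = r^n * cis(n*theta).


r^3 = 4^3 = 64
n*theta = 3*22° = 66° = 66° (mod 360)
a = 64*cos(66°) = 26.0311
b = 64*sin(66°) = 58.4669

64 cis(66°) = 26.0311 + 58.4669i


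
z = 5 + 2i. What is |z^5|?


|z| = sqrt(25+4) = sqrt(29) = 5.3852
|z^5| = |z|^5 = (sqrt(29))^5 = 29^2 * sqrt(29) = 841*sqrt(29)

|z^5| = 841*sqrt(29) ≈ 4528.9236


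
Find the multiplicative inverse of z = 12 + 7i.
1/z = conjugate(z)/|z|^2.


|z|^2 = 144+49 = 193
1/z = (12 - 7i)/193

1/z = 0.0622 - 0.0363i


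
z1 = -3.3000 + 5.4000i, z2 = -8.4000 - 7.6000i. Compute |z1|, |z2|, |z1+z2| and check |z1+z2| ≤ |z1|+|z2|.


|z1| = sqrt((-3.3)^2 + 5.4^2) = sqrt(40.05) = 6.3285
|z2| = sqrt((-8.4)^2 + (-7.6)^2) = sqrt(128.32) = 11.3278
z1+z2 = -11.7000 - 2.2000i
|z1+z2| = sqrt(141.73) = 11.9050
|z1|+|z2| = 6.3285 + 11.3278 = 17.6563

|z1+z2| = 11.9050 ≤ |z1|+|z2| = 17.6563 (verified)


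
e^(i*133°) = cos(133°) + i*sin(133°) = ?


cos(133°) = -0.6820
sin(133°) = 0.7314

e^(i*133°) = -0.6820 + 0.7314i


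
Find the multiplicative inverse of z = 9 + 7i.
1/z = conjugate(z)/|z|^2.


|z|^2 = 81+49 = 130
1/z = (9 - 7i)/130

1/z = 0.0692 - 0.0538i


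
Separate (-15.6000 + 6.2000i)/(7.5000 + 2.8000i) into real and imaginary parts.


Multiply by conjugate: (-15.6000 + 6.2000i)(7.5000 - 2.8000i) / (7.5^2 + 2.8^2)
Numerator real = -15.6*7.5 + 6.2*2.8 = -99.64
Numerator imag = 6.2*7.5 - (-15.6)*2.8 = 90.18
Denominator = 64.09
Re(z) = -99.64/64.09 = -1.5547
Im(z) = 90.18/64.09 = 1.4071

Re(z) = -1.5547, Im(z) = 1.4071


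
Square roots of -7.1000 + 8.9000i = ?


|z| = sqrt(50.41+79.21) = 11.3851
sqrt((|z|+a)/2) = sqrt((11.3851+(-7.1))/2) = sqrt(2.1425) = 1.4637
sqrt((|z|-a)/2) = sqrt((11.3851-(-7.1))/2) = sqrt(9.2425) = 3.0402

±(1.4637 + 3.0402i) i.e. 1.4637 + 3.0402i and -1.4637 - 3.0402i


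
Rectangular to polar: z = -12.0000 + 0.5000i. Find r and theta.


r = sqrt(144+0.25) = sqrt(144.25) = 12.0104
theta = atan2(0.5, -12) = 177.6141 degrees

r = 12.0104, theta = 177.6141 degrees


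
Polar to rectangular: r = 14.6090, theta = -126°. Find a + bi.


a = 14.6090*cos(-126°) = 14.6090*(-0.58779) = -8.5870
b = 14.6090*sin(-126°) = 14.6090*(-0.809017) = -11.8189

-8.5870 - 11.8189i


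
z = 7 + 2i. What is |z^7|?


|z| = sqrt(49+4) = sqrt(53) = 7.2801
|z^7| = |z|^7 = (sqrt(53))^7 = 53^3 * sqrt(53) = 148877*sqrt(53)

|z^7| = 148877*sqrt(53) ≈ 1083840.9200


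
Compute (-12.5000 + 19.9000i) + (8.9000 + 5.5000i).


Real: -12.5 + 8.9 = -3.6
Imag: 19.9 + 5.5 = 25.4

-3.6000 + 25.4000i


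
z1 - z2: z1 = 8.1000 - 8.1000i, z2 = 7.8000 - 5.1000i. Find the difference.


Real: 8.1 - 7.8 = 0.3
Imag: -8.1 + 5.1 = -3

0.3000 - 3.0000i


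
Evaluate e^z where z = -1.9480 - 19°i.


e^-1.9480 = 0.1426
cos(-19°) = 0.9455
sin(-19°) = -0.3256
Real = 0.1426*0.9455 = 0.1348
Imag = 0.1426*(-0.3256) = -0.0464

0.1348 - 0.0464i


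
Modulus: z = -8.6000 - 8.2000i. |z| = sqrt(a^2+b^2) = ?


|z| = sqrt((-8.6)^2 + (-8.2)^2) = sqrt(73.96 + 67.24) = sqrt(141.2) = 11.8828

|z| = 11.8828


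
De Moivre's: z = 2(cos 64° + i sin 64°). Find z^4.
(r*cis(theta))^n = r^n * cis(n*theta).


r^4 = 2^4 = 16
n*theta = 4*64° = 256° = 256° (mod 360)
a = 16*cos(256°) = -3.8708
b = 16*sin(256°) = -15.5247

16 cis(256°) = -3.8708 - 15.5247i


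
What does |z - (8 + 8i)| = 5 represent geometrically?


|z - z0| = r is a circle with center z0 and radius r.
Center = (8, 8), radius = 5

Circle with center (8, 8) and radius 5


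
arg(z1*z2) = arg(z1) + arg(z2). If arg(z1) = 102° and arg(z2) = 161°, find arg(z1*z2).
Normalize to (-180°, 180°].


arg(z1*z2) = 102° + 161° = 263°
Normalized to (-180°, 180°]: -97°

-97°


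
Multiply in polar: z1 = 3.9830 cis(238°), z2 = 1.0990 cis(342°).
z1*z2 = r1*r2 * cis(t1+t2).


r = 3.9830 * 1.0990 = 4.3773
theta = 238° + 342° = 580° = 220° (mod 360)

4.3773 cis(220°)


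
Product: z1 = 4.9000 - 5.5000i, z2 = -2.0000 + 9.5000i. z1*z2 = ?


Real = 4.9*(-2) - (-5.5)*9.5 = -9.8 - (-52.25) = 42.45
Imag = 4.9*9.5 - (2)*(-5.5) = 46.55 + 11 = 57.55

42.4500 + 57.5500i


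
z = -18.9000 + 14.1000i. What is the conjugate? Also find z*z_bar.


z_bar = -18.9000 - 14.1000i
z*z_bar = (-18.9)^2 + 14.1^2 = 357.21 + 198.81 = 556.02

z_bar = -18.9000 - 14.1000i, z*z_bar = 556.02


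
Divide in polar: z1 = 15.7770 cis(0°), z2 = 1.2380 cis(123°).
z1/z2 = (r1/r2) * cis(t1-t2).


r = 15.7770 / 1.2380 = 12.7439
theta = 0° - 123° = -123° = 237° (mod 360)

12.7439 cis(237°)


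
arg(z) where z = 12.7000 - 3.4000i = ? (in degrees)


Re = 12.7, Im = -3.4
arg = atan2(-3.4, 12.7) = -14.9876 degrees

arg(z) = -14.9876 degrees


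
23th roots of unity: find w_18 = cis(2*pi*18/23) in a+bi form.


Angle = 360*18/23 = 281.7391°
a = cos(281.7391°) = 0.2035
b = sin(281.7391°) = -0.9791

0.2035 - 0.9791i


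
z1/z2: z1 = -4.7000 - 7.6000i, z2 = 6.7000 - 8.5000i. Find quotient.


Conjugate of z2 = 6.7000 + 8.5000i
Numerator: (-4.7000 - 7.6000i)(6.7000 + 8.5000i) = 33.1100 - 90.8700i
Denominator: 6.7^2 + (-8.5)^2 = 117.14
Result = (33.1100 - 90.8700i)/117.14

0.2827 - 0.7757i


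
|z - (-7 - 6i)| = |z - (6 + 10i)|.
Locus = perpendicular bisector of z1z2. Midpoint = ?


Equal distances means the locus is the perpendicular bisector of z1 and z2.
Midpoint = ((-7+6)/2, (-6+10)/2) = (-0.5000, 2.0000)

Perpendicular bisector through (-0.5000, 2.0000)


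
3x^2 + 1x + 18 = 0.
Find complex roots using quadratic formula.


disc = 1^2 - 4*3*18 = 1 - 216 = -215
sqrt(|disc|) = sqrt(215) = 14.6629
Real part = -1/(2*3) = -0.1667
Imag part = 14.6629/(2*3) = 2.4438

-0.1667 ± 2.4438i


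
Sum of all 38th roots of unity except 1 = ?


With w = e^(2*pi*i/38), all 38 of the 38th roots of unity w^0 = 1, w, ..., w^(37) sum to 0: 1 + w + ... + w^(37) = (1 - w^38)/(1 - w) = 0 since w^38 = 1, w ≠ 1.
Removing the root 1: w + w^2 + ... + w^(37) = 0 - 1 = -1

Sum = -1


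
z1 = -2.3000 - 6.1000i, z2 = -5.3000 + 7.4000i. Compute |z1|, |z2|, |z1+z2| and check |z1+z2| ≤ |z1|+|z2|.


|z1| = sqrt((-2.3)^2 + (-6.1)^2) = sqrt(42.5) = 6.5192
|z2| = sqrt((-5.3)^2 + 7.4^2) = sqrt(82.85) = 9.1022
z1+z2 = -7.6000 + 1.3000i
|z1+z2| = sqrt(59.45) = 7.7104
|z1|+|z2| = 6.5192 + 9.1022 = 15.6214

|z1+z2| = 7.7104 ≤ |z1|+|z2| = 15.6214 (verified)


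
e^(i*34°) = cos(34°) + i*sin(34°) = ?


cos(34°) = 0.8290
sin(34°) = 0.5592

e^(i*34°) = 0.8290 + 0.5592i


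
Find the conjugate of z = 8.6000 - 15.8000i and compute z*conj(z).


z_bar = 8.6000 + 15.8000i
z*z_bar = 8.6^2 + (-15.8)^2 = 73.96 + 249.64 = 323.6

z_bar = 8.6000 + 15.8000i, z*z_bar = 323.6


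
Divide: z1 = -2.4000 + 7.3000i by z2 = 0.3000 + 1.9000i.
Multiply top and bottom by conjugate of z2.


Conjugate of z2 = 0.3000 - 1.9000i
Numerator: (-2.4000 + 7.3000i)(0.3000 - 1.9000i) = 13.1500 + 6.7500i
Denominator: 0.3^2 + 1.9^2 = 3.7
Result = (13.1500 + 6.7500i)/3.7

3.5541 + 1.8243i


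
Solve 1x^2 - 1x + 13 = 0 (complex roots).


disc = (-1)^2 - 4*1*13 = 1 - 52 = -51
sqrt(|disc|) = sqrt(51) = 7.1414
Real part = 1/(2*1) = 0.5000
Imag part = 7.1414/(2*1) = 3.5707

0.5000 ± 3.5707i


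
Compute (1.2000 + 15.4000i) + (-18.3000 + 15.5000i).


Real: 1.2 - 18.3 = -17.1
Imag: 15.4 + 15.5 = 30.9

-17.1000 + 30.9000i


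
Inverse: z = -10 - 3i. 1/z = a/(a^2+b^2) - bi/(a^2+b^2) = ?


|z|^2 = 100+9 = 109
1/z = (-10 + 3i)/109

1/z = -0.0917 + 0.0275i


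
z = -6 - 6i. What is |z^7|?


|z| = sqrt(36+36) = sqrt(72) = 8.4853
|z^7| = |z|^7 = (sqrt(72))^7 = 72^3 * sqrt(72) = 373248*sqrt(72)

|z^7| = 373248*sqrt(72) ≈ 3167114.3024


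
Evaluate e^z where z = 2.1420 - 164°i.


e^2.1420 = 8.51645
cos(-164°) = -0.96126
sin(-164°) = -0.27564
Real = 8.51645*(-0.96126) = -8.1865
Imag = 8.51645*(-0.27564) = -2.3475

-8.1865 - 2.3475i


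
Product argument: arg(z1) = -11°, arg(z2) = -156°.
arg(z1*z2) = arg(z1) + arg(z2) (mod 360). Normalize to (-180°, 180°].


arg(z1*z2) = -11° - 156° = -167°
Normalized to (-180°, 180°]: -167°

-167°


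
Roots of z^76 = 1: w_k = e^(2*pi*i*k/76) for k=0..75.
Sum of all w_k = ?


The sum of all 76th roots of unity is 0.
Geometric series: (1 - w^76)/(1 - w) = (1-1)/(1-w) = 0 since w^76 = 1, w ≠ 1.
Alternatively: coefficient of z^75 in z^76 - 1 is 0.

0


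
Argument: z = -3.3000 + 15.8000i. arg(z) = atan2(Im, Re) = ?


Re = -3.3, Im = 15.8
arg = atan2(15.8, -3.3) = 101.7972 degrees

arg(z) = 101.7972 degrees


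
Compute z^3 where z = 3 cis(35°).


r^3 = 3^3 = 27
n*theta = 3*35° = 105° = 105° (mod 360)
a = 27*cos(105°) = -6.9881
b = 27*sin(105°) = 26.0800

27 cis(105°) = -6.9881 + 26.0800i


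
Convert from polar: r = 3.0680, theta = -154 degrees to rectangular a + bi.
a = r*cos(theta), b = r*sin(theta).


a = 3.0680*cos(-154°) = 3.0680*(-0.8988) = -2.7575
b = 3.0680*sin(-154°) = 3.0680*(-0.43837) = -1.3449

-2.7575 - 1.3449i


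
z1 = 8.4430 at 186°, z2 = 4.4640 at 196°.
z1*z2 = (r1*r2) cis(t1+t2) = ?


r = 8.4430 * 4.4640 = 37.6896
theta = 186° + 196° = 382° = 22° (mod 360)

37.6896 cis(22°)


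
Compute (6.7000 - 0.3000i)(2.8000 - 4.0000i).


Real = 6.7*2.8 - (-0.3)*(-4) = 18.76 - 1.2 = 17.56
Imag = 6.7*(-4) + 2.8*(-0.3) = -26.8 - (0.84) = -27.64

17.5600 - 27.6400i


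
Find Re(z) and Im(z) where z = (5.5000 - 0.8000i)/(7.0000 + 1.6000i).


Multiply by conjugate: (5.5000 - 0.8000i)(7.0000 - 1.6000i) / (7^2 + 1.6^2)
Numerator real = 5.5*7 - (0.8)*1.6 = 37.22
Numerator imag = -0.8*7 - 5.5*1.6 = -14.4
Denominator = 51.56
Re(z) = 37.22/51.56 = 0.7219
Im(z) = -14.4/51.56 = -0.2793

Re(z) = 0.7219, Im(z) = -0.2793


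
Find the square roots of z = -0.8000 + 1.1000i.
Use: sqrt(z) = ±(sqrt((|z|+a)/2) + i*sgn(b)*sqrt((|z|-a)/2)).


|z| = sqrt(0.64+1.21) = 1.3601
sqrt((|z|+a)/2) = sqrt((1.3601+(-0.8))/2) = sqrt(0.2801) = 0.5292
sqrt((|z|-a)/2) = sqrt((1.3601-(-0.8))/2) = sqrt(1.0801) = 1.0393

±(0.5292 + 1.0393i) i.e. 0.5292 + 1.0393i and -0.5292 - 1.0393i


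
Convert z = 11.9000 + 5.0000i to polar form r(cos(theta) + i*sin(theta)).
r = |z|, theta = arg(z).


r = sqrt(141.61+25) = sqrt(166.61) = 12.9077
theta = atan2(5, 11.9) = 22.7906 degrees

r = 12.9077, theta = 22.7906 degrees


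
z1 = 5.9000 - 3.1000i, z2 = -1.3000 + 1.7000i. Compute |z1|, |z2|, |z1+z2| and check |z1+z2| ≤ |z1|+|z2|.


|z1| = sqrt(5.9^2 + (-3.1)^2) = sqrt(44.42) = 6.6648
|z2| = sqrt((-1.3)^2 + 1.7^2) = sqrt(4.58) = 2.1401
z1+z2 = 4.6000 - 1.4000i
|z1+z2| = sqrt(23.12) = 4.8083
|z1|+|z2| = 6.6648 + 2.1401 = 8.8049

|z1+z2| = 4.8083 ≤ |z1|+|z2| = 8.8049 (verified)


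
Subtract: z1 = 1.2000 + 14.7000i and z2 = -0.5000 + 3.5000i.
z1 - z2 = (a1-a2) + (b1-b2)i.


Real: 1.2 + 0.5 = 1.7
Imag: 14.7 - 3.5 = 11.2

1.7000 + 11.2000i


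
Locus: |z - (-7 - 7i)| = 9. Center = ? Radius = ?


|z - z0| = r is a circle with center z0 and radius r.
Center = (-7, -7), radius = 9

Circle with center (-7, -7) and radius 9


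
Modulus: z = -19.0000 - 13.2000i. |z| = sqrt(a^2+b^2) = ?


|z| = sqrt((-19)^2 + (-13.2)^2) = sqrt(361 + 174.24) = sqrt(535.24) = 23.1353

|z| = 23.1353


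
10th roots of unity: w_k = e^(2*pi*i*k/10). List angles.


The 10th roots of unity are cis(360k/10°) for k=0..9
Angle step = 360/10 = 36°
Primitive root: cis(36°)
Primitive root = 0.8090 + 0.5878i

10 roots at angles: 0°, 36°, 72°, 108°, 144°, 180°, 216°, 252°, 288°, 324°


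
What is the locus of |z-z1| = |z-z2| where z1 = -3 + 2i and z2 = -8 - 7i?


Equal distances means the locus is the perpendicular bisector of z1 and z2.
Midpoint = ((-3+(-8))/2, (2+(-7))/2) = (-5.5000, -2.5000)

Perpendicular bisector through (-5.5000, -2.5000)


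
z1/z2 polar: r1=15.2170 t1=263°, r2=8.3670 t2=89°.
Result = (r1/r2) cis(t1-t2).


r = 15.2170 / 8.3670 = 1.8187
theta = 263° - 89° = 174° = 174° (mod 360)

1.8187 cis(174°)


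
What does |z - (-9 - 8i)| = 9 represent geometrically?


|z - z0| = r is a circle with center z0 and radius r.
Center = (-9, -8), radius = 9

Circle with center (-9, -8) and radius 9


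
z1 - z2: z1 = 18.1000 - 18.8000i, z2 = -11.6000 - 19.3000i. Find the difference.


Real: 18.1 + 11.6 = 29.7
Imag: -18.8 + 19.3 = 0.5

29.7000 + 0.5000i


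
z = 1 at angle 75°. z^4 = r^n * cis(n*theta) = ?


r^4 = 1^4 = 1
n*theta = 4*75° = 300° = 300° (mod 360)
a = 1*cos(300°) = 0.5000
b = 1*sin(300°) = -0.8660

1 cis(300°) = 0.5000 - 0.8660i


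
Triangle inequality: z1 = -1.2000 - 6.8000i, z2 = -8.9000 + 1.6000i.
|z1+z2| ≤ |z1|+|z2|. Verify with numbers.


|z1| = sqrt((-1.2)^2 + (-6.8)^2) = sqrt(47.68) = 6.9051
|z2| = sqrt((-8.9)^2 + 1.6^2) = sqrt(81.77) = 9.0427
z1+z2 = -10.1000 - 5.2000i
|z1+z2| = sqrt(129.05) = 11.3600
|z1|+|z2| = 6.9051 + 9.0427 = 15.9478

|z1+z2| = 11.3600 ≤ |z1|+|z2| = 15.9478 (verified)


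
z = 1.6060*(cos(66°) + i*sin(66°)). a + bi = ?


a = 1.6060*cos(66°) = 1.6060*0.4067 = 0.6532
b = 1.6060*sin(66°) = 1.6060*0.91355 = 1.4672

0.6532 + 1.4672i


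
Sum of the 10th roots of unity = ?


The sum of all 10th roots of unity is 0.
Geometric series: (1 - w^10)/(1 - w) = (1-1)/(1-w) = 0 since w^10 = 1, w ≠ 1.
Alternatively: coefficient of z^9 in z^10 - 1 is 0.

0


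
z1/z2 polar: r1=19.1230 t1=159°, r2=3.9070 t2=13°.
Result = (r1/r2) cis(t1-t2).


r = 19.1230 / 3.9070 = 4.8945
theta = 159° - 13° = 146° = 146° (mod 360)

4.8945 cis(146°)


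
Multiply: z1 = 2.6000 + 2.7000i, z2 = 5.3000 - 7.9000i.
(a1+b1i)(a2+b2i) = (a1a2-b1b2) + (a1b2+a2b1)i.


Real = 2.6*5.3 - 2.7*(-7.9) = 13.78 - (-21.33) = 35.11
Imag = 2.6*(-7.9) + 5.3*2.7 = -20.54 + 14.31 = -6.23

35.1100 - 6.2300i


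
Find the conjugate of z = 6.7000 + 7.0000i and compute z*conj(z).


z_bar = 6.7000 - 7.0000i
z*z_bar = 6.7^2 + 7^2 = 44.89 + 49 = 93.89

z_bar = 6.7000 - 7.0000i, z*z_bar = 93.89


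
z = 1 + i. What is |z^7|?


|z| = sqrt(1+1) = sqrt(2) = 1.4142
|z^7| = |z|^7 = (sqrt(2))^7 = 2^3 * sqrt(2) = 8*sqrt(2)

|z^7| = 8*sqrt(2) ≈ 11.3137


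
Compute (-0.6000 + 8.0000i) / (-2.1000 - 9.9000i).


Conjugate of z2 = -2.1000 + 9.9000i
Numerator: (-0.6000 + 8.0000i)(-2.1000 + 9.9000i) = -77.9400 - 22.7400i
Denominator: (-2.1)^2 + (-9.9)^2 = 102.42
Result = (-77.9400 - 22.7400i)/102.42

-0.7610 - 0.2220i


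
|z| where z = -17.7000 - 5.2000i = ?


|z| = sqrt((-17.7)^2 + (-5.2)^2) = sqrt(313.29 + 27.04) = sqrt(340.33) = 18.4480

|z| = 18.4480


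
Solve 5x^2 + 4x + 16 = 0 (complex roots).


disc = 4^2 - 4*5*16 = 16 - 320 = -304
sqrt(|disc|) = sqrt(304) = 17.4356
Real part = -4/(2*5) = -0.4000
Imag part = 17.4356/(2*5) = 1.7436

-0.4000 ± 1.7436i


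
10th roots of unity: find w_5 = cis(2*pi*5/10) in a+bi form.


Angle = 360*5/10 = 180°
a = cos(180°) = -1.0000
b = sin(180°) = 0

-1.0000 + 0i


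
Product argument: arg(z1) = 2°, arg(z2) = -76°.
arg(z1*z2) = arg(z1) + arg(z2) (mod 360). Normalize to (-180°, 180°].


arg(z1*z2) = 2° - 76° = -74°
Normalized to (-180°, 180°]: -74°

-74°


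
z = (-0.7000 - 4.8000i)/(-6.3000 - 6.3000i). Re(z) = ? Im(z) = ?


Multiply by conjugate: (-0.7000 - 4.8000i)(-6.3000 + 6.3000i) / ((-6.3)^2 + (-6.3)^2)
Numerator real = -0.7*(-6.3) - (4.8)*(-6.3) = 34.65
Numerator imag = -4.8*(-6.3) - (-0.7)*(-6.3) = 25.83
Denominator = 79.38
Re(z) = 34.65/79.38 = 0.4365
Im(z) = 25.83/79.38 = 0.3254

Re(z) = 0.4365, Im(z) = 0.3254


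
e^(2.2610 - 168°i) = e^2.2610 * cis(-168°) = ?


e^2.2610 = 9.5927
cos(-168°) = -0.97815
sin(-168°) = -0.20791
Real = 9.5927*(-0.97815) = -9.3831
Imag = 9.5927*(-0.20791) = -1.9944

-9.3831 - 1.9944i


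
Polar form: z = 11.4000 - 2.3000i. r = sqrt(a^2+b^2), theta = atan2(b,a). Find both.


r = sqrt(129.96+5.29) = sqrt(135.25) = 11.6297
theta = atan2(-2.3, 11.4) = -11.4066 degrees

r = 11.6297, theta = -11.4066 degrees


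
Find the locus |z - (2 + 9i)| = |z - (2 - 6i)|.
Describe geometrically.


Equal distances means the locus is the perpendicular bisector of z1 and z2.
Midpoint = ((2+2)/2, (9+(-6))/2) = (2.0000, 1.5000)

Perpendicular bisector through (2.0000, 1.5000)


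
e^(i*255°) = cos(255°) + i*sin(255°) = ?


cos(255°) = -0.2588
sin(255°) = -0.9659

e^(i*255°) = -0.2588 - 0.9659i


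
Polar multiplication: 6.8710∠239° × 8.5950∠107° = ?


r = 6.8710 * 8.5950 = 59.0562
theta = 239° + 107° = 346° = 346° (mod 360)

59.0562 cis(346°)


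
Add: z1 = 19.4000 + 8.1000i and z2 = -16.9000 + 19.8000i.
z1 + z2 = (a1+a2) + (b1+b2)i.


Real: 19.4 - 16.9 = 2.5
Imag: 8.1 + 19.8 = 27.9

2.5000 + 27.9000i


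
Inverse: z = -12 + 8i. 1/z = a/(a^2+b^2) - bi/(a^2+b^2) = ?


|z|^2 = 144+64 = 208
1/z = (-12 - 8i)/208

1/z = -0.0577 - 0.0385i


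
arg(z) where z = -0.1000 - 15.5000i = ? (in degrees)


Re = -0.1, Im = -15.5
arg = atan2(-15.5, -0.1) = -90.3696 degrees

arg(z) = -90.3696 degrees


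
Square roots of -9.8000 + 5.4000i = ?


|z| = sqrt(96.04+29.16) = 11.1893
sqrt((|z|+a)/2) = sqrt((11.1893+(-9.8))/2) = sqrt(0.6946) = 0.8335
sqrt((|z|-a)/2) = sqrt((11.1893-(-9.8))/2) = sqrt(10.4946) = 3.2395

±(0.8335 + 3.2395i) i.e. 0.8335 + 3.2395i and -0.8335 - 3.2395i


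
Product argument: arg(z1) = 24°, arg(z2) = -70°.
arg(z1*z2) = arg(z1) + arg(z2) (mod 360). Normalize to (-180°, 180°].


arg(z1*z2) = 24° - 70° = -46°
Normalized to (-180°, 180°]: -46°

-46°


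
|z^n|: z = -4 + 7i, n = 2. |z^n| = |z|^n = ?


|z| = sqrt(16+49) = sqrt(65) = 8.0623
|z^2| = |z|^2 = (sqrt(65))^2 = 65

|z^2| = 65


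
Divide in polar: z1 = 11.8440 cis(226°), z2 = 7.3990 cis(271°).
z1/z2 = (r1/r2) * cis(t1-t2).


r = 11.8440 / 7.3990 = 1.6008
theta = 226° - 271° = -45° = 315° (mod 360)

1.6008 cis(315°)


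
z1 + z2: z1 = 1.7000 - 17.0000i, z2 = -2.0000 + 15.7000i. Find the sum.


Real: 1.7 - 2 = -0.3
Imag: -17 + 15.7 = -1.3

-0.3000 - 1.3000i


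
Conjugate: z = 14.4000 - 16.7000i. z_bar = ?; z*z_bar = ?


z_bar = 14.4000 + 16.7000i
z*z_bar = 14.4^2 + (-16.7)^2 = 207.36 + 278.89 = 486.25

z_bar = 14.4000 + 16.7000i, z*z_bar = 486.25
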